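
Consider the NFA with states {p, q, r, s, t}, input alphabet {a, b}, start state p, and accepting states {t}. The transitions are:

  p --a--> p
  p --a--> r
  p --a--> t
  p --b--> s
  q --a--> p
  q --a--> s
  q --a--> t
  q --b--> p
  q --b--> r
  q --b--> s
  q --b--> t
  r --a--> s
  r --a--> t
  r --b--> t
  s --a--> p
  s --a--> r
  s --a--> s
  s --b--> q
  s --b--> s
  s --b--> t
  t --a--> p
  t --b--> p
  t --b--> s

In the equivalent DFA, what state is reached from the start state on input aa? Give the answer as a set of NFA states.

Start: {p}.
δ(p,a) = {p, r, t}.
Union: {p, r, t}.
After a: {p, r, t}.
δ(p,a) = {p, r, t}; δ(r,a) = {s, t}; δ(t,a) = {p}.
Union: {p, r, s, t}.
After a: {p, r, s, t}.

{p, r, s, t}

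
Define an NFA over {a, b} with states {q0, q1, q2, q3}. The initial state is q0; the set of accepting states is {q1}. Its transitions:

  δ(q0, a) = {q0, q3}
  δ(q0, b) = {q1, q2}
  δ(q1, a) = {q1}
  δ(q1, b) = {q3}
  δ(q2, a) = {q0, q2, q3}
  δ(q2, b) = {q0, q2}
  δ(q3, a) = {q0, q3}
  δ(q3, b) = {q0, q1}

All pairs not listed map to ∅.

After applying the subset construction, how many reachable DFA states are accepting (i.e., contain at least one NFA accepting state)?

Start state of the DFA: {q0}.
{q0} --a--> {q0, q3}  [new]
{q0} --b--> {q1, q2}  [new]
{q0, q3} --a--> {q0, q3}  [seen]
{q0, q3} --b--> {q0, q1, q2}  [new]
{q1, q2} --a--> {q0, q1, q2, q3}  [new]
{q1, q2} --b--> {q0, q2, q3}  [new]
{q0, q1, q2} --a--> {q0, q1, q2, q3}  [seen]
{q0, q1, q2} --b--> {q0, q1, q2, q3}  [seen]
{q0, q1, q2, q3} --a--> {q0, q1, q2, q3}  [seen]
{q0, q1, q2, q3} --b--> {q0, q1, q2, q3}  [seen]
{q0, q2, q3} --a--> {q0, q2, q3}  [seen]
{q0, q2, q3} --b--> {q0, q1, q2}  [seen]
Reachable DFA states: {q0}, {q0, q3}, {q1, q2}, {q0, q1, q2}, {q0, q1, q2, q3}, {q0, q2, q3}.
Accepting DFA states (contain an NFA accepting state): {q1, q2}, {q0, q1, q2}, {q0, q1, q2, q3}.

3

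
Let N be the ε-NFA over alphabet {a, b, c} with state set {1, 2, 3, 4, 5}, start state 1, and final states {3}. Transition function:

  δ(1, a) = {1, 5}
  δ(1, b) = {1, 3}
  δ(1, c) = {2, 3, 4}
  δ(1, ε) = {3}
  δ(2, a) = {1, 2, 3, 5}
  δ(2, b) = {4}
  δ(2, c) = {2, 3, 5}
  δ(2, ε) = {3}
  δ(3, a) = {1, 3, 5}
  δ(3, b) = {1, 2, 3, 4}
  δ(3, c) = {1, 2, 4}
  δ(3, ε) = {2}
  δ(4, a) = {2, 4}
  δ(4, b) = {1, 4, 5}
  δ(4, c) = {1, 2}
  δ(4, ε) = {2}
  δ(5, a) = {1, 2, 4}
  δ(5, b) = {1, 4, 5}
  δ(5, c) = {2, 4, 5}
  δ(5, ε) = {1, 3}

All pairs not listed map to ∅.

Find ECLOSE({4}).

{2, 3, 4}

Begin with {4}.
4 →ε {2}; add 2.
2 →ε {3}; add 3.
ε-closure = {2, 3, 4}.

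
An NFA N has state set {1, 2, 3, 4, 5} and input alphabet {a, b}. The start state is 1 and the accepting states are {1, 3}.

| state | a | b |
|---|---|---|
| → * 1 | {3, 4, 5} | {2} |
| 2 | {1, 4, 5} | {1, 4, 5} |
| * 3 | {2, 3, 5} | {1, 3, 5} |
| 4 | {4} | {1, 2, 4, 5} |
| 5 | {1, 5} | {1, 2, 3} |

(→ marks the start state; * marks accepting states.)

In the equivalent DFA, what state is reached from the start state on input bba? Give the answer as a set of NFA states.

Start: {1}.
δ(1,b) = {2}.
Union: {2}.
After b: {2}.
δ(2,b) = {1, 4, 5}.
Union: {1, 4, 5}.
After b: {1, 4, 5}.
δ(1,a) = {3, 4, 5}; δ(4,a) = {4}; δ(5,a) = {1, 5}.
Union: {1, 3, 4, 5}.
After a: {1, 3, 4, 5}.

{1, 3, 4, 5}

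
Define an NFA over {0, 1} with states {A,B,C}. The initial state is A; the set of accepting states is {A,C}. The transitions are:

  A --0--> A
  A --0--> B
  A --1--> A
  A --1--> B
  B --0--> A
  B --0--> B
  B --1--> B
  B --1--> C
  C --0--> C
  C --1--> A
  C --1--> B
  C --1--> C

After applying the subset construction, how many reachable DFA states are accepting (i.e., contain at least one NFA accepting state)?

3

Start state of the DFA: {A}.
{A} --0--> {A,B}  [new]
{A} --1--> {A,B}  [seen]
{A,B} --0--> {A,B}  [seen]
{A,B} --1--> {A,B,C}  [new]
{A,B,C} --0--> {A,B,C}  [seen]
{A,B,C} --1--> {A,B,C}  [seen]
Reachable DFA states: {A}, {A,B}, {A,B,C}.
Accepting DFA states (contain an NFA accepting state): {A}, {A,B}, {A,B,C}.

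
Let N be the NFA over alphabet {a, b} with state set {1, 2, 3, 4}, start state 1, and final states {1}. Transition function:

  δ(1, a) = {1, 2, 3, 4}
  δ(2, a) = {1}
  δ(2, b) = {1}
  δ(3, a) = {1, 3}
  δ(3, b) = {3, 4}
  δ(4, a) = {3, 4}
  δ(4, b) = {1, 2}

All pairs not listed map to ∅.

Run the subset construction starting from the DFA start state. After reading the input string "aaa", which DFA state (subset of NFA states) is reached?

{1, 2, 3, 4}

Start: {1}.
δ(1,a) = {1, 2, 3, 4}.
Union: {1, 2, 3, 4}.
After a: {1, 2, 3, 4}.
δ(1,a) = {1, 2, 3, 4}; δ(2,a) = {1}; δ(3,a) = {1, 3}; δ(4,a) = {3, 4}.
Union: {1, 2, 3, 4}.
After a: {1, 2, 3, 4}.
δ(1,a) = {1, 2, 3, 4}; δ(2,a) = {1}; δ(3,a) = {1, 3}; δ(4,a) = {3, 4}.
Union: {1, 2, 3, 4}.
After a: {1, 2, 3, 4}.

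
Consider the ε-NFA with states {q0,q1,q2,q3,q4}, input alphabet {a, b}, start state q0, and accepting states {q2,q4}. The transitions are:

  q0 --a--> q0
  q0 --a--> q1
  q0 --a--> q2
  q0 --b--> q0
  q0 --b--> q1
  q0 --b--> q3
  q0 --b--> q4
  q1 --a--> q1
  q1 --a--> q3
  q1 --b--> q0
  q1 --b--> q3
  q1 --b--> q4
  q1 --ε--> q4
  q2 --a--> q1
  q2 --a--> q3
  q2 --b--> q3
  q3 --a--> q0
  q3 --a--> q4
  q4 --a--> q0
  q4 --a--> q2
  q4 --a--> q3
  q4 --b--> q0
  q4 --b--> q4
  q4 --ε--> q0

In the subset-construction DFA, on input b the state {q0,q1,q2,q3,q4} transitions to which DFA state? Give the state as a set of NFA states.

δ(q0,b) = {q0,q1,q3,q4}; δ(q1,b) = {q0,q3,q4}; δ(q2,b) = {q3}; δ(q3,b) = ∅; δ(q4,b) = {q0,q4}.
Union: {q0,q1,q3,q4}.

{q0,q1,q3,q4}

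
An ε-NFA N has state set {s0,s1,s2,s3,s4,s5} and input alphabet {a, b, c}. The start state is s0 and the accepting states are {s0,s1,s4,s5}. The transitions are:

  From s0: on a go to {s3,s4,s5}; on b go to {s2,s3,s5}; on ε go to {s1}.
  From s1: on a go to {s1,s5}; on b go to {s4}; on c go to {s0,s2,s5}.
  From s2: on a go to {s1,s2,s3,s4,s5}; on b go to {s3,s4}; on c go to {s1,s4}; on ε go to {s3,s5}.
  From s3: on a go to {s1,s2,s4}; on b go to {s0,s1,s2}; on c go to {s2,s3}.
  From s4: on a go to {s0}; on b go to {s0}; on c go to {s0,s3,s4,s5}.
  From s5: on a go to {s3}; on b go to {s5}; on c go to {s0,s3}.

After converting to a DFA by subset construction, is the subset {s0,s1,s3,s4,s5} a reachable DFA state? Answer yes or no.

Start state of the DFA: {s0,s1} (ε-closure of the NFA start).
{s0,s1} --a--> {s1,s3,s4,s5}  [new]
{s0,s1} --b--> {s2,s3,s4,s5}  [new]
{s0,s1} --c--> {s0,s1,s2,s3,s5}  [new]
{s1,s3,s4,s5} --a--> {s0,s1,s2,s3,s4,s5}  [new]
{s1,s3,s4,s5} --b--> {s0,s1,s2,s3,s4,s5}  [seen]
{s1,s3,s4,s5} --c--> {s0,s1,s2,s3,s4,s5}  [seen]
{s2,s3,s4,s5} --a--> {s0,s1,s2,s3,s4,s5}  [seen]
{s2,s3,s4,s5} --b--> {s0,s1,s2,s3,s4,s5}  [seen]
{s2,s3,s4,s5} --c--> {s0,s1,s2,s3,s4,s5}  [seen]
{s0,s1,s2,s3,s5} --a--> {s1,s2,s3,s4,s5}  [new]
{s0,s1,s2,s3,s5} --b--> {s0,s1,s2,s3,s4,s5}  [seen]
{s0,s1,s2,s3,s5} --c--> {s0,s1,s2,s3,s4,s5}  [seen]
{s0,s1,s2,s3,s4,s5} --a--> {s0,s1,s2,s3,s4,s5}  [seen]
{s0,s1,s2,s3,s4,s5} --b--> {s0,s1,s2,s3,s4,s5}  [seen]
{s0,s1,s2,s3,s4,s5} --c--> {s0,s1,s2,s3,s4,s5}  [seen]
{s1,s2,s3,s4,s5} --a--> {s0,s1,s2,s3,s4,s5}  [seen]
{s1,s2,s3,s4,s5} --b--> {s0,s1,s2,s3,s4,s5}  [seen]
{s1,s2,s3,s4,s5} --c--> {s0,s1,s2,s3,s4,s5}  [seen]
Reachable DFA states: {s0,s1}, {s1,s3,s4,s5}, {s2,s3,s4,s5}, {s0,s1,s2,s3,s5}, {s0,s1,s2,s3,s4,s5}, {s1,s2,s3,s4,s5}.
{s0,s1,s3,s4,s5} is not among them.

no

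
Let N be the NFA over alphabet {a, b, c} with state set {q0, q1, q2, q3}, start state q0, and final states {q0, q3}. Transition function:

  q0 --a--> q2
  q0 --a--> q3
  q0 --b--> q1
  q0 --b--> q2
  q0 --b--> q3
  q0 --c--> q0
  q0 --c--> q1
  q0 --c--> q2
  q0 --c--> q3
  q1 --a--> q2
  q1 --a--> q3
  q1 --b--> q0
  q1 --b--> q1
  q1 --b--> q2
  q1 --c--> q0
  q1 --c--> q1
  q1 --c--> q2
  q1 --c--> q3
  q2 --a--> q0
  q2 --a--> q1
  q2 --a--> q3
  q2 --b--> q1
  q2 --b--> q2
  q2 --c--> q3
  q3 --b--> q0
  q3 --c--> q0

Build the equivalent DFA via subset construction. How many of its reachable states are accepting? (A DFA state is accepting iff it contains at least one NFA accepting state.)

Start state of the DFA: {q0}.
{q0} --a--> {q2, q3}  [new]
{q0} --b--> {q1, q2, q3}  [new]
{q0} --c--> {q0, q1, q2, q3}  [new]
{q2, q3} --a--> {q0, q1, q3}  [new]
{q2, q3} --b--> {q0, q1, q2}  [new]
{q2, q3} --c--> {q0, q3}  [new]
{q1, q2, q3} --a--> {q0, q1, q2, q3}  [seen]
{q1, q2, q3} --b--> {q0, q1, q2}  [seen]
{q1, q2, q3} --c--> {q0, q1, q2, q3}  [seen]
{q0, q1, q2, q3} --a--> {q0, q1, q2, q3}  [seen]
{q0, q1, q2, q3} --b--> {q0, q1, q2, q3}  [seen]
{q0, q1, q2, q3} --c--> {q0, q1, q2, q3}  [seen]
{q0, q1, q3} --a--> {q2, q3}  [seen]
{q0, q1, q3} --b--> {q0, q1, q2, q3}  [seen]
{q0, q1, q3} --c--> {q0, q1, q2, q3}  [seen]
{q0, q1, q2} --a--> {q0, q1, q2, q3}  [seen]
{q0, q1, q2} --b--> {q0, q1, q2, q3}  [seen]
{q0, q1, q2} --c--> {q0, q1, q2, q3}  [seen]
{q0, q3} --a--> {q2, q3}  [seen]
{q0, q3} --b--> {q0, q1, q2, q3}  [seen]
{q0, q3} --c--> {q0, q1, q2, q3}  [seen]
Reachable DFA states: {q0}, {q2, q3}, {q1, q2, q3}, {q0, q1, q2, q3}, {q0, q1, q3}, {q0, q1, q2}, {q0, q3}.
Accepting DFA states (contain an NFA accepting state): {q0}, {q2, q3}, {q1, q2, q3}, {q0, q1, q2, q3}, {q0, q1, q3}, {q0, q1, q2}, {q0, q3}.

7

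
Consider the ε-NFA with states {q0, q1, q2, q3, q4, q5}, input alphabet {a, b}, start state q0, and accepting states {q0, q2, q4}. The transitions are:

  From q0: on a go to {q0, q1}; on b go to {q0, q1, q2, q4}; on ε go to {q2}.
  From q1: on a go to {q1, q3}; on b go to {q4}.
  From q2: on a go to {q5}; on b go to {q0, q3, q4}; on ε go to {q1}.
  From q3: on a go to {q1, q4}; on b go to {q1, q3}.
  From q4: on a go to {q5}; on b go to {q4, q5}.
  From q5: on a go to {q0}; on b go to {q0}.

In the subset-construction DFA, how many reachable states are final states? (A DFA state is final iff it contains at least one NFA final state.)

4

Start state of the DFA: {q0, q1, q2} (ε-closure of the NFA start).
{q0, q1, q2} --a--> {q0, q1, q2, q3, q5}  [new]
{q0, q1, q2} --b--> {q0, q1, q2, q3, q4}  [new]
{q0, q1, q2, q3, q5} --a--> {q0, q1, q2, q3, q4, q5}  [new]
{q0, q1, q2, q3, q5} --b--> {q0, q1, q2, q3, q4}  [seen]
{q0, q1, q2, q3, q4} --a--> {q0, q1, q2, q3, q4, q5}  [seen]
{q0, q1, q2, q3, q4} --b--> {q0, q1, q2, q3, q4, q5}  [seen]
{q0, q1, q2, q3, q4, q5} --a--> {q0, q1, q2, q3, q4, q5}  [seen]
{q0, q1, q2, q3, q4, q5} --b--> {q0, q1, q2, q3, q4, q5}  [seen]
Reachable DFA states: {q0, q1, q2}, {q0, q1, q2, q3, q5}, {q0, q1, q2, q3, q4}, {q0, q1, q2, q3, q4, q5}.
Accepting DFA states (contain an NFA accepting state): {q0, q1, q2}, {q0, q1, q2, q3, q5}, {q0, q1, q2, q3, q4}, {q0, q1, q2, q3, q4, q5}.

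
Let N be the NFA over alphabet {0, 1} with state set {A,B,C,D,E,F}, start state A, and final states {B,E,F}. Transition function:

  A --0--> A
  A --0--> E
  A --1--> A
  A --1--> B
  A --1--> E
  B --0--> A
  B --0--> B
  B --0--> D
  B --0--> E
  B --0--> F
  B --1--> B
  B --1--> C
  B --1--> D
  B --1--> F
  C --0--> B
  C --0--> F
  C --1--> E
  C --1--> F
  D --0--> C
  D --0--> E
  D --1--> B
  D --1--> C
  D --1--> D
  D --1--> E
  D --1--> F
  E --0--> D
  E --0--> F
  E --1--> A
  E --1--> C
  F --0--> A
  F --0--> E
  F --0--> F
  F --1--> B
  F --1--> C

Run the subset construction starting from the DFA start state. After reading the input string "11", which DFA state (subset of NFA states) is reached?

{A,B,C,D,E,F}

Start: {A}.
δ(A,1) = {A,B,E}.
Union: {A,B,E}.
After 1: {A,B,E}.
δ(A,1) = {A,B,E}; δ(B,1) = {B,C,D,F}; δ(E,1) = {A,C}.
Union: {A,B,C,D,E,F}.
After 1: {A,B,C,D,E,F}.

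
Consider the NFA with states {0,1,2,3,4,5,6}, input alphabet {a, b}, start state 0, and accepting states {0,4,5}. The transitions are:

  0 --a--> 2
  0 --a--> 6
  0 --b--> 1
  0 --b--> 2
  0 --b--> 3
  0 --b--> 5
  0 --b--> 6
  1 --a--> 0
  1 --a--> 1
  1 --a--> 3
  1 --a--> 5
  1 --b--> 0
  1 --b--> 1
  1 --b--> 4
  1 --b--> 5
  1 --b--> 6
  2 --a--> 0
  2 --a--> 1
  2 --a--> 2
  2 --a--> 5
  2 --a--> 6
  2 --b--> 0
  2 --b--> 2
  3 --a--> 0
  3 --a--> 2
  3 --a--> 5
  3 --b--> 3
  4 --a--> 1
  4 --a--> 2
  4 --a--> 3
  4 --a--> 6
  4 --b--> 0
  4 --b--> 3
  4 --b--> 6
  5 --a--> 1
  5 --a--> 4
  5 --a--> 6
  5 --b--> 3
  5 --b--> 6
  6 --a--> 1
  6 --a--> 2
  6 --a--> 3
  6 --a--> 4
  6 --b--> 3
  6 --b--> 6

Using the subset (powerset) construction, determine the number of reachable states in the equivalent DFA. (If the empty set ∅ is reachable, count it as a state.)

6

Start state of the DFA: {0}.
{0} --a--> {2,6}  [new]
{0} --b--> {1,2,3,5,6}  [new]
{2,6} --a--> {0,1,2,3,4,5,6}  [new]
{2,6} --b--> {0,2,3,6}  [new]
{1,2,3,5,6} --a--> {0,1,2,3,4,5,6}  [seen]
{1,2,3,5,6} --b--> {0,1,2,3,4,5,6}  [seen]
{0,1,2,3,4,5,6} --a--> {0,1,2,3,4,5,6}  [seen]
{0,1,2,3,4,5,6} --b--> {0,1,2,3,4,5,6}  [seen]
{0,2,3,6} --a--> {0,1,2,3,4,5,6}  [seen]
{0,2,3,6} --b--> {0,1,2,3,5,6}  [new]
{0,1,2,3,5,6} --a--> {0,1,2,3,4,5,6}  [seen]
{0,1,2,3,5,6} --b--> {0,1,2,3,4,5,6}  [seen]
Reachable DFA states: {0}, {2,6}, {1,2,3,5,6}, {0,1,2,3,4,5,6}, {0,2,3,6}, {0,1,2,3,5,6}.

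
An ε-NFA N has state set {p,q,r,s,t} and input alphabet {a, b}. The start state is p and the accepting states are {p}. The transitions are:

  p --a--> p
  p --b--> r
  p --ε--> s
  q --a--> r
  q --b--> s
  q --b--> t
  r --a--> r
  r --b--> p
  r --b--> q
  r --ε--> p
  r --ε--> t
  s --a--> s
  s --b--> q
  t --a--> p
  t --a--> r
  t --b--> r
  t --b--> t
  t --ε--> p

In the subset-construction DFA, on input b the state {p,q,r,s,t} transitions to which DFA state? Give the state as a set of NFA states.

{p,q,r,s,t}

δ(p,b) = {r}; δ(q,b) = {s,t}; δ(r,b) = {p,q}; δ(s,b) = {q}; δ(t,b) = {r,t}.
Union: {p,q,r,s,t}.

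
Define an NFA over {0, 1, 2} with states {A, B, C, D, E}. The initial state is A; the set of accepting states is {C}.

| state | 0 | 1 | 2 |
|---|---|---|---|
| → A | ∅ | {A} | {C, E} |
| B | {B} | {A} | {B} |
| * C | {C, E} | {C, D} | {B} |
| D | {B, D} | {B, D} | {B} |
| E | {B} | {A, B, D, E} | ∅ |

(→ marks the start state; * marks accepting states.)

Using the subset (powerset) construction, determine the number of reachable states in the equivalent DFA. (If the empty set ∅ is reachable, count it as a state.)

Start state of the DFA: {A}.
{A} --0--> ∅  [new]
{A} --1--> {A}  [seen]
{A} --2--> {C, E}  [new]
∅ --0--> ∅  [seen]
∅ --1--> ∅  [seen]
∅ --2--> ∅  [seen]
{C, E} --0--> {B, C, E}  [new]
{C, E} --1--> {A, B, C, D, E}  [new]
{C, E} --2--> {B}  [new]
{B, C, E} --0--> {B, C, E}  [seen]
{B, C, E} --1--> {A, B, C, D, E}  [seen]
{B, C, E} --2--> {B}  [seen]
{A, B, C, D, E} --0--> {B, C, D, E}  [new]
{A, B, C, D, E} --1--> {A, B, C, D, E}  [seen]
{A, B, C, D, E} --2--> {B, C, E}  [seen]
{B} --0--> {B}  [seen]
{B} --1--> {A}  [seen]
{B} --2--> {B}  [seen]
{B, C, D, E} --0--> {B, C, D, E}  [seen]
{B, C, D, E} --1--> {A, B, C, D, E}  [seen]
{B, C, D, E} --2--> {B}  [seen]
Reachable DFA states: {A}, ∅, {C, E}, {B, C, E}, {A, B, C, D, E}, {B}, {B, C, D, E}.

7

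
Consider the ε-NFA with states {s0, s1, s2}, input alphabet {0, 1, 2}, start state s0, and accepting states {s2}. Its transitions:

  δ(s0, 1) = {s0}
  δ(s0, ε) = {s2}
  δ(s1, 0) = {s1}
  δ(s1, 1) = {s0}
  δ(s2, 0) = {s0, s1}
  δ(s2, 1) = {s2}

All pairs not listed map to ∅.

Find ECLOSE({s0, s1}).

Begin with {s0, s1}.
s0 →ε {s2}; add s2.
ε-closure = {s0, s1, s2}.

{s0, s1, s2}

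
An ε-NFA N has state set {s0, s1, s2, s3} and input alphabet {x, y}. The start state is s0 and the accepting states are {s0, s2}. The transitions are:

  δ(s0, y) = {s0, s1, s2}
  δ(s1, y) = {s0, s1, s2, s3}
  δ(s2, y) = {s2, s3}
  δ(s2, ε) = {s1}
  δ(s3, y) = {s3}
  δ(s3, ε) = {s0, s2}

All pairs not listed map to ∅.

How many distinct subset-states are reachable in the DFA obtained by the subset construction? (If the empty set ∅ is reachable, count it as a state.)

Start state of the DFA: {s0} (ε-closure of the NFA start).
{s0} --x--> ∅  [new]
{s0} --y--> {s0, s1, s2}  [new]
∅ --x--> ∅  [seen]
∅ --y--> ∅  [seen]
{s0, s1, s2} --x--> ∅  [seen]
{s0, s1, s2} --y--> {s0, s1, s2, s3}  [new]
{s0, s1, s2, s3} --x--> ∅  [seen]
{s0, s1, s2, s3} --y--> {s0, s1, s2, s3}  [seen]
Reachable DFA states: {s0}, ∅, {s0, s1, s2}, {s0, s1, s2, s3}.

4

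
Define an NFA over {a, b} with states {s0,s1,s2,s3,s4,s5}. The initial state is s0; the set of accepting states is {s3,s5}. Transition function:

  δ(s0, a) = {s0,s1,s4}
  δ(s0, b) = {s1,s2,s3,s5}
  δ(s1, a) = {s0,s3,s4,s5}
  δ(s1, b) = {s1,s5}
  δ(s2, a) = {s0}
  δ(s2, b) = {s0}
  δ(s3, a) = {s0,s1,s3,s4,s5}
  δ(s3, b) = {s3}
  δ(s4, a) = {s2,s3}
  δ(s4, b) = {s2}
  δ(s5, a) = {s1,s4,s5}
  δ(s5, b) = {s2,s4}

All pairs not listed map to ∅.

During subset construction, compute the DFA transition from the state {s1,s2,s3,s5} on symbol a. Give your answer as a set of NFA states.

δ(s1,a) = {s0,s3,s4,s5}; δ(s2,a) = {s0}; δ(s3,a) = {s0,s1,s3,s4,s5}; δ(s5,a) = {s1,s4,s5}.
Union: {s0,s1,s3,s4,s5}.

{s0,s1,s3,s4,s5}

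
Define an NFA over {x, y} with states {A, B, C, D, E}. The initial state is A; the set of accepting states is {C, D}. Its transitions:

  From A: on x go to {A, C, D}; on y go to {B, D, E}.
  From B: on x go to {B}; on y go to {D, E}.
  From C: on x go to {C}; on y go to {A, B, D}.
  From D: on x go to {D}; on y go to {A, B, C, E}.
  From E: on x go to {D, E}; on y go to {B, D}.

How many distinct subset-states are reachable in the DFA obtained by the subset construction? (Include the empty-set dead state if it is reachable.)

Start state of the DFA: {A}.
{A} --x--> {A, C, D}  [new]
{A} --y--> {B, D, E}  [new]
{A, C, D} --x--> {A, C, D}  [seen]
{A, C, D} --y--> {A, B, C, D, E}  [new]
{B, D, E} --x--> {B, D, E}  [seen]
{B, D, E} --y--> {A, B, C, D, E}  [seen]
{A, B, C, D, E} --x--> {A, B, C, D, E}  [seen]
{A, B, C, D, E} --y--> {A, B, C, D, E}  [seen]
Reachable DFA states: {A}, {A, C, D}, {B, D, E}, {A, B, C, D, E}.

4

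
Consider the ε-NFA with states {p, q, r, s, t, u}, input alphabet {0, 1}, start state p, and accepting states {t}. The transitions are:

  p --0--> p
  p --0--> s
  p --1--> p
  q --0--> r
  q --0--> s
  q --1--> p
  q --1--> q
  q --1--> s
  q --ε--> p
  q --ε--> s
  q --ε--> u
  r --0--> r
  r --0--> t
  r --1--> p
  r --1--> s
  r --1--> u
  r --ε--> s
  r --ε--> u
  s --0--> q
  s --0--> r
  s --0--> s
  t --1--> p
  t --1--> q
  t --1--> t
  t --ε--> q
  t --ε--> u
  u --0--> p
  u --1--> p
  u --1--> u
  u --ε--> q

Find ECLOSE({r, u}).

Begin with {r, u}.
r →ε {s, u}; add s.
u →ε {q}; add q.
q →ε {p, s, u}; add p.
ε-closure = {p, q, r, s, u}.

{p, q, r, s, u}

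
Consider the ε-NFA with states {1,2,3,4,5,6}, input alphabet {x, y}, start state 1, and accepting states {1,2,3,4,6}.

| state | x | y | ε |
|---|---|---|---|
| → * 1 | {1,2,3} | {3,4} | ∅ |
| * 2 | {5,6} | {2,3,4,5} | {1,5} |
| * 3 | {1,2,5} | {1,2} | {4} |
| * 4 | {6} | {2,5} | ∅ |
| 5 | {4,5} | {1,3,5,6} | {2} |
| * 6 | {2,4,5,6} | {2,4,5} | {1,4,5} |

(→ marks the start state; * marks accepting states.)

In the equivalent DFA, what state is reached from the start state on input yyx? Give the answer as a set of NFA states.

{1,2,3,4,5,6}

Start: {1}.
δ(1,y) = {3,4}.
Union: {3,4}.
After y: {3,4}.
δ(3,y) = {1,2}; δ(4,y) = {2,5}.
Union: {1,2,5}.
After y: {1,2,5}.
δ(1,x) = {1,2,3}; δ(2,x) = {5,6}; δ(5,x) = {4,5}.
Union: {1,2,3,4,5,6}.
After x: {1,2,3,4,5,6}.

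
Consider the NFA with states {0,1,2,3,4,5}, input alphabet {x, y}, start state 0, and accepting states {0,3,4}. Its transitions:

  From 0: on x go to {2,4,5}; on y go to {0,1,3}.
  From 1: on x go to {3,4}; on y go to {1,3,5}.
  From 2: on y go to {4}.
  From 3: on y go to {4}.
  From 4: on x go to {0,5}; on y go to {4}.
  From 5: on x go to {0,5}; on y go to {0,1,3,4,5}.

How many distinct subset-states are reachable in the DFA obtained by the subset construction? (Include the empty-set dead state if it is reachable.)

8

Start state of the DFA: {0}.
{0} --x--> {2,4,5}  [new]
{0} --y--> {0,1,3}  [new]
{2,4,5} --x--> {0,5}  [new]
{2,4,5} --y--> {0,1,3,4,5}  [new]
{0,1,3} --x--> {2,3,4,5}  [new]
{0,1,3} --y--> {0,1,3,4,5}  [seen]
{0,5} --x--> {0,2,4,5}  [new]
{0,5} --y--> {0,1,3,4,5}  [seen]
{0,1,3,4,5} --x--> {0,2,3,4,5}  [new]
{0,1,3,4,5} --y--> {0,1,3,4,5}  [seen]
{2,3,4,5} --x--> {0,5}  [seen]
{2,3,4,5} --y--> {0,1,3,4,5}  [seen]
{0,2,4,5} --x--> {0,2,4,5}  [seen]
{0,2,4,5} --y--> {0,1,3,4,5}  [seen]
{0,2,3,4,5} --x--> {0,2,4,5}  [seen]
{0,2,3,4,5} --y--> {0,1,3,4,5}  [seen]
Reachable DFA states: {0}, {2,4,5}, {0,1,3}, {0,5}, {0,1,3,4,5}, {2,3,4,5}, {0,2,4,5}, {0,2,3,4,5}.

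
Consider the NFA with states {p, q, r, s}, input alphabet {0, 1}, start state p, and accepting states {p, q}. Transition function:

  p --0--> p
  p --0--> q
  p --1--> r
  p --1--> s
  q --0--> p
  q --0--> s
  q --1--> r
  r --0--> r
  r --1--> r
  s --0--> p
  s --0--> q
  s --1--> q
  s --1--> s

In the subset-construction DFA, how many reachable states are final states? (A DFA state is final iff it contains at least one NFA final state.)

6

Start state of the DFA: {p}.
{p} --0--> {p, q}  [new]
{p} --1--> {r, s}  [new]
{p, q} --0--> {p, q, s}  [new]
{p, q} --1--> {r, s}  [seen]
{r, s} --0--> {p, q, r}  [new]
{r, s} --1--> {q, r, s}  [new]
{p, q, s} --0--> {p, q, s}  [seen]
{p, q, s} --1--> {q, r, s}  [seen]
{p, q, r} --0--> {p, q, r, s}  [new]
{p, q, r} --1--> {r, s}  [seen]
{q, r, s} --0--> {p, q, r, s}  [seen]
{q, r, s} --1--> {q, r, s}  [seen]
{p, q, r, s} --0--> {p, q, r, s}  [seen]
{p, q, r, s} --1--> {q, r, s}  [seen]
Reachable DFA states: {p}, {p, q}, {r, s}, {p, q, s}, {p, q, r}, {q, r, s}, {p, q, r, s}.
Accepting DFA states (contain an NFA accepting state): {p}, {p, q}, {p, q, s}, {p, q, r}, {q, r, s}, {p, q, r, s}.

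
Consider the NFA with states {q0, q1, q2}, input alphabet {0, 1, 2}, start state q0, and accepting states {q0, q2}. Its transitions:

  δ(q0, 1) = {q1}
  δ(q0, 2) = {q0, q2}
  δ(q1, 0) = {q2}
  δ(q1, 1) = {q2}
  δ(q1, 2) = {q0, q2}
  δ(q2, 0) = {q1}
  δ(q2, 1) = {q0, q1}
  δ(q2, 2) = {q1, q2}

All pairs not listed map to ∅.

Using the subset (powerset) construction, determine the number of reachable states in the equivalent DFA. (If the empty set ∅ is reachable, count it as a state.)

Start state of the DFA: {q0}.
{q0} --0--> ∅  [new]
{q0} --1--> {q1}  [new]
{q0} --2--> {q0, q2}  [new]
∅ --0--> ∅  [seen]
∅ --1--> ∅  [seen]
∅ --2--> ∅  [seen]
{q1} --0--> {q2}  [new]
{q1} --1--> {q2}  [seen]
{q1} --2--> {q0, q2}  [seen]
{q0, q2} --0--> {q1}  [seen]
{q0, q2} --1--> {q0, q1}  [new]
{q0, q2} --2--> {q0, q1, q2}  [new]
{q2} --0--> {q1}  [seen]
{q2} --1--> {q0, q1}  [seen]
{q2} --2--> {q1, q2}  [new]
{q0, q1} --0--> {q2}  [seen]
{q0, q1} --1--> {q1, q2}  [seen]
{q0, q1} --2--> {q0, q2}  [seen]
{q0, q1, q2} --0--> {q1, q2}  [seen]
{q0, q1, q2} --1--> {q0, q1, q2}  [seen]
{q0, q1, q2} --2--> {q0, q1, q2}  [seen]
{q1, q2} --0--> {q1, q2}  [seen]
{q1, q2} --1--> {q0, q1, q2}  [seen]
{q1, q2} --2--> {q0, q1, q2}  [seen]
Reachable DFA states: {q0}, ∅, {q1}, {q0, q2}, {q2}, {q0, q1}, {q0, q1, q2}, {q1, q2}.

8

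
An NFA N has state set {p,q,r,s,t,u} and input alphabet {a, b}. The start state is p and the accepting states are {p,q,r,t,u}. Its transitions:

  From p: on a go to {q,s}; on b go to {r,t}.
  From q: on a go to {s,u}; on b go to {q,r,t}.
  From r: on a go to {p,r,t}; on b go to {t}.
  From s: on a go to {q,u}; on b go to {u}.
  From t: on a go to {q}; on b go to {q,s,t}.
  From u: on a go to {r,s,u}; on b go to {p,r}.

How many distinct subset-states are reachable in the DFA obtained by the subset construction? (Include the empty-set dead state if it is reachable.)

13

Start state of the DFA: {p}.
{p} --a--> {q,s}  [new]
{p} --b--> {r,t}  [new]
{q,s} --a--> {q,s,u}  [new]
{q,s} --b--> {q,r,t,u}  [new]
{r,t} --a--> {p,q,r,t}  [new]
{r,t} --b--> {q,s,t}  [new]
{q,s,u} --a--> {q,r,s,u}  [new]
{q,s,u} --b--> {p,q,r,t,u}  [new]
{q,r,t,u} --a--> {p,q,r,s,t,u}  [new]
{q,r,t,u} --b--> {p,q,r,s,t}  [new]
{p,q,r,t} --a--> {p,q,r,s,t,u}  [seen]
{p,q,r,t} --b--> {q,r,s,t}  [new]
{q,s,t} --a--> {q,s,u}  [seen]
{q,s,t} --b--> {q,r,s,t,u}  [new]
{q,r,s,u} --a--> {p,q,r,s,t,u}  [seen]
{q,r,s,u} --b--> {p,q,r,t,u}  [seen]
{p,q,r,t,u} --a--> {p,q,r,s,t,u}  [seen]
{p,q,r,t,u} --b--> {p,q,r,s,t}  [seen]
{p,q,r,s,t,u} --a--> {p,q,r,s,t,u}  [seen]
{p,q,r,s,t,u} --b--> {p,q,r,s,t,u}  [seen]
{p,q,r,s,t} --a--> {p,q,r,s,t,u}  [seen]
{p,q,r,s,t} --b--> {q,r,s,t,u}  [seen]
{q,r,s,t} --a--> {p,q,r,s,t,u}  [seen]
{q,r,s,t} --b--> {q,r,s,t,u}  [seen]
{q,r,s,t,u} --a--> {p,q,r,s,t,u}  [seen]
{q,r,s,t,u} --b--> {p,q,r,s,t,u}  [seen]
Reachable DFA states: {p}, {q,s}, {r,t}, {q,s,u}, {q,r,t,u}, {p,q,r,t}, {q,s,t}, {q,r,s,u}, {p,q,r,t,u}, {p,q,r,s,t,u}, {p,q,r,s,t}, {q,r,s,t}, {q,r,s,t,u}.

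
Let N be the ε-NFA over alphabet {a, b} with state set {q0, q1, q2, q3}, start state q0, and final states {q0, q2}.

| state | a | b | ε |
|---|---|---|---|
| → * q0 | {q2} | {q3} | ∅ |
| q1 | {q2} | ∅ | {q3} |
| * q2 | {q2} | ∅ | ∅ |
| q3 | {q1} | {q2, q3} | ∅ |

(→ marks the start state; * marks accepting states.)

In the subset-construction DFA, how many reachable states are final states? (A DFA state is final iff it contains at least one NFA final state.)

Start state of the DFA: {q0} (ε-closure of the NFA start).
{q0} --a--> {q2}  [new]
{q0} --b--> {q3}  [new]
{q2} --a--> {q2}  [seen]
{q2} --b--> ∅  [new]
{q3} --a--> {q1, q3}  [new]
{q3} --b--> {q2, q3}  [new]
∅ --a--> ∅  [seen]
∅ --b--> ∅  [seen]
{q1, q3} --a--> {q1, q2, q3}  [new]
{q1, q3} --b--> {q2, q3}  [seen]
{q2, q3} --a--> {q1, q2, q3}  [seen]
{q2, q3} --b--> {q2, q3}  [seen]
{q1, q2, q3} --a--> {q1, q2, q3}  [seen]
{q1, q2, q3} --b--> {q2, q3}  [seen]
Reachable DFA states: {q0}, {q2}, {q3}, ∅, {q1, q3}, {q2, q3}, {q1, q2, q3}.
Accepting DFA states (contain an NFA accepting state): {q0}, {q2}, {q2, q3}, {q1, q2, q3}.

4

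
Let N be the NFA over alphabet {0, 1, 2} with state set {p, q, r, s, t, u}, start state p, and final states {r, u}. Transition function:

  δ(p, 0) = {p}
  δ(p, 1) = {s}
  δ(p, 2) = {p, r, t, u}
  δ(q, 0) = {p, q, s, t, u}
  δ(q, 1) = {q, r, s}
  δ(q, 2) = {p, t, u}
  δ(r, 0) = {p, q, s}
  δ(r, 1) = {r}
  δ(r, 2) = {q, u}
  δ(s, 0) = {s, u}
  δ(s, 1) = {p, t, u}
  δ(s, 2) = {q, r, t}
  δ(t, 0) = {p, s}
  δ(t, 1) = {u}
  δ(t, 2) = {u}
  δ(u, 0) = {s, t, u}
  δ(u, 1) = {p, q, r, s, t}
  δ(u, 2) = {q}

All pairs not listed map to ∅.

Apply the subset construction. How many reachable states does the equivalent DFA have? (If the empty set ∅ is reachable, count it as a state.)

Start state of the DFA: {p}.
{p} --0--> {p}  [seen]
{p} --1--> {s}  [new]
{p} --2--> {p, r, t, u}  [new]
{s} --0--> {s, u}  [new]
{s} --1--> {p, t, u}  [new]
{s} --2--> {q, r, t}  [new]
{p, r, t, u} --0--> {p, q, s, t, u}  [new]
{p, r, t, u} --1--> {p, q, r, s, t, u}  [new]
{p, r, t, u} --2--> {p, q, r, t, u}  [new]
{s, u} --0--> {s, t, u}  [new]
{s, u} --1--> {p, q, r, s, t, u}  [seen]
{s, u} --2--> {q, r, t}  [seen]
{p, t, u} --0--> {p, s, t, u}  [new]
{p, t, u} --1--> {p, q, r, s, t, u}  [seen]
{p, t, u} --2--> {p, q, r, t, u}  [seen]
{q, r, t} --0--> {p, q, s, t, u}  [seen]
{q, r, t} --1--> {q, r, s, u}  [new]
{q, r, t} --2--> {p, q, t, u}  [new]
{p, q, s, t, u} --0--> {p, q, s, t, u}  [seen]
{p, q, s, t, u} --1--> {p, q, r, s, t, u}  [seen]
{p, q, s, t, u} --2--> {p, q, r, t, u}  [seen]
{p, q, r, s, t, u} --0--> {p, q, s, t, u}  [seen]
{p, q, r, s, t, u} --1--> {p, q, r, s, t, u}  [seen]
{p, q, r, s, t, u} --2--> {p, q, r, t, u}  [seen]
{p, q, r, t, u} --0--> {p, q, s, t, u}  [seen]
{p, q, r, t, u} --1--> {p, q, r, s, t, u}  [seen]
{p, q, r, t, u} --2--> {p, q, r, t, u}  [seen]
{s, t, u} --0--> {p, s, t, u}  [seen]
{s, t, u} --1--> {p, q, r, s, t, u}  [seen]
{s, t, u} --2--> {q, r, t, u}  [new]
{p, s, t, u} --0--> {p, s, t, u}  [seen]
{p, s, t, u} --1--> {p, q, r, s, t, u}  [seen]
{p, s, t, u} --2--> {p, q, r, t, u}  [seen]
{q, r, s, u} --0--> {p, q, s, t, u}  [seen]
{q, r, s, u} --1--> {p, q, r, s, t, u}  [seen]
{q, r, s, u} --2--> {p, q, r, t, u}  [seen]
{p, q, t, u} --0--> {p, q, s, t, u}  [seen]
{p, q, t, u} --1--> {p, q, r, s, t, u}  [seen]
{p, q, t, u} --2--> {p, q, r, t, u}  [seen]
{q, r, t, u} --0--> {p, q, s, t, u}  [seen]
{q, r, t, u} --1--> {p, q, r, s, t, u}  [seen]
{q, r, t, u} --2--> {p, q, t, u}  [seen]
Reachable DFA states: {p}, {s}, {p, r, t, u}, {s, u}, {p, t, u}, {q, r, t}, {p, q, s, t, u}, {p, q, r, s, t, u}, {p, q, r, t, u}, {s, t, u}, {p, s, t, u}, {q, r, s, u}, {p, q, t, u}, {q, r, t, u}.

14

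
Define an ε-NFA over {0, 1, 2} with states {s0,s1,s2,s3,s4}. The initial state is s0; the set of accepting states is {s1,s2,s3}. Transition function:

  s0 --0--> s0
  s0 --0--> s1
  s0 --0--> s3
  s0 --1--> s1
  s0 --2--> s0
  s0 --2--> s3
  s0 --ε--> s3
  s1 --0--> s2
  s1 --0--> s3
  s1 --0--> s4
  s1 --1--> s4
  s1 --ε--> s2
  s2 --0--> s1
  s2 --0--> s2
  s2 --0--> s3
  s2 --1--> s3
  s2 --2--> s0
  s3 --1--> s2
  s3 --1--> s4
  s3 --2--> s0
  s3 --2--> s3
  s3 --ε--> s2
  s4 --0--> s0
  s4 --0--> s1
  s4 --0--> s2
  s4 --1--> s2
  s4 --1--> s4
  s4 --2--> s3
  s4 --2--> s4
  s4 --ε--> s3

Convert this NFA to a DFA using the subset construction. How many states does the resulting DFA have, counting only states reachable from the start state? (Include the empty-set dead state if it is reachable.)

Start state of the DFA: {s0,s2,s3} (ε-closure of the NFA start).
{s0,s2,s3} --0--> {s0,s1,s2,s3}  [new]
{s0,s2,s3} --1--> {s1,s2,s3,s4}  [new]
{s0,s2,s3} --2--> {s0,s2,s3}  [seen]
{s0,s1,s2,s3} --0--> {s0,s1,s2,s3,s4}  [new]
{s0,s1,s2,s3} --1--> {s1,s2,s3,s4}  [seen]
{s0,s1,s2,s3} --2--> {s0,s2,s3}  [seen]
{s1,s2,s3,s4} --0--> {s0,s1,s2,s3,s4}  [seen]
{s1,s2,s3,s4} --1--> {s2,s3,s4}  [new]
{s1,s2,s3,s4} --2--> {s0,s2,s3,s4}  [new]
{s0,s1,s2,s3,s4} --0--> {s0,s1,s2,s3,s4}  [seen]
{s0,s1,s2,s3,s4} --1--> {s1,s2,s3,s4}  [seen]
{s0,s1,s2,s3,s4} --2--> {s0,s2,s3,s4}  [seen]
{s2,s3,s4} --0--> {s0,s1,s2,s3}  [seen]
{s2,s3,s4} --1--> {s2,s3,s4}  [seen]
{s2,s3,s4} --2--> {s0,s2,s3,s4}  [seen]
{s0,s2,s3,s4} --0--> {s0,s1,s2,s3}  [seen]
{s0,s2,s3,s4} --1--> {s1,s2,s3,s4}  [seen]
{s0,s2,s3,s4} --2--> {s0,s2,s3,s4}  [seen]
Reachable DFA states: {s0,s2,s3}, {s0,s1,s2,s3}, {s1,s2,s3,s4}, {s0,s1,s2,s3,s4}, {s2,s3,s4}, {s0,s2,s3,s4}.

6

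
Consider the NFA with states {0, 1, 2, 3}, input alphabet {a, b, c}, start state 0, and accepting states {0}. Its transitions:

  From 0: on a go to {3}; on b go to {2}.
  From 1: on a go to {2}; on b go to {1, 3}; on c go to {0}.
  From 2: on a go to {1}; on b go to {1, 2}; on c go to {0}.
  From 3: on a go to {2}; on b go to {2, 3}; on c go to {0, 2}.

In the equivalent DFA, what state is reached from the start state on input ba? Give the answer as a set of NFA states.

Start: {0}.
δ(0,b) = {2}.
Union: {2}.
After b: {2}.
δ(2,a) = {1}.
Union: {1}.
After a: {1}.

{1}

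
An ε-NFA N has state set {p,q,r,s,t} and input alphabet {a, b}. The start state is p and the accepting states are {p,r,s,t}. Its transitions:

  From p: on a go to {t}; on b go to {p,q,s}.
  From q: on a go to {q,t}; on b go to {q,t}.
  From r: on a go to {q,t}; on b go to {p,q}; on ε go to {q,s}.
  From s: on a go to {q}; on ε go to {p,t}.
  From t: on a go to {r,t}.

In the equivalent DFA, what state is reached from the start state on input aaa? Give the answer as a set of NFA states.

Start: {p}.
δ(p,a) = {t}.
Union: {t}.
After a: {t}.
δ(t,a) = {r,t}.
Union: {r,t}.
ε-closure gives {p,q,r,s,t}.
After a: {p,q,r,s,t}.
δ(p,a) = {t}; δ(q,a) = {q,t}; δ(r,a) = {q,t}; δ(s,a) = {q}; δ(t,a) = {r,t}.
Union: {q,r,t}.
ε-closure gives {p,q,r,s,t}.
After a: {p,q,r,s,t}.

{p,q,r,s,t}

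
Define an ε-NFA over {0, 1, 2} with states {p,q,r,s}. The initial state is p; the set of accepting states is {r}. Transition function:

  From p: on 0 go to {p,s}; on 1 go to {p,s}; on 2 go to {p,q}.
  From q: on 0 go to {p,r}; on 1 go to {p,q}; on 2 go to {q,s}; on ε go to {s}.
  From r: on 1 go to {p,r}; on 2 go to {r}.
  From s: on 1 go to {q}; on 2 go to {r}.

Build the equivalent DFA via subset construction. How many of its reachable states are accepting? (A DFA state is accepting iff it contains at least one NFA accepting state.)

2

Start state of the DFA: {p} (ε-closure of the NFA start).
{p} --0--> {p,s}  [new]
{p} --1--> {p,s}  [seen]
{p} --2--> {p,q,s}  [new]
{p,s} --0--> {p,s}  [seen]
{p,s} --1--> {p,q,s}  [seen]
{p,s} --2--> {p,q,r,s}  [new]
{p,q,s} --0--> {p,r,s}  [new]
{p,q,s} --1--> {p,q,s}  [seen]
{p,q,s} --2--> {p,q,r,s}  [seen]
{p,q,r,s} --0--> {p,r,s}  [seen]
{p,q,r,s} --1--> {p,q,r,s}  [seen]
{p,q,r,s} --2--> {p,q,r,s}  [seen]
{p,r,s} --0--> {p,s}  [seen]
{p,r,s} --1--> {p,q,r,s}  [seen]
{p,r,s} --2--> {p,q,r,s}  [seen]
Reachable DFA states: {p}, {p,s}, {p,q,s}, {p,q,r,s}, {p,r,s}.
Accepting DFA states (contain an NFA accepting state): {p,q,r,s}, {p,r,s}.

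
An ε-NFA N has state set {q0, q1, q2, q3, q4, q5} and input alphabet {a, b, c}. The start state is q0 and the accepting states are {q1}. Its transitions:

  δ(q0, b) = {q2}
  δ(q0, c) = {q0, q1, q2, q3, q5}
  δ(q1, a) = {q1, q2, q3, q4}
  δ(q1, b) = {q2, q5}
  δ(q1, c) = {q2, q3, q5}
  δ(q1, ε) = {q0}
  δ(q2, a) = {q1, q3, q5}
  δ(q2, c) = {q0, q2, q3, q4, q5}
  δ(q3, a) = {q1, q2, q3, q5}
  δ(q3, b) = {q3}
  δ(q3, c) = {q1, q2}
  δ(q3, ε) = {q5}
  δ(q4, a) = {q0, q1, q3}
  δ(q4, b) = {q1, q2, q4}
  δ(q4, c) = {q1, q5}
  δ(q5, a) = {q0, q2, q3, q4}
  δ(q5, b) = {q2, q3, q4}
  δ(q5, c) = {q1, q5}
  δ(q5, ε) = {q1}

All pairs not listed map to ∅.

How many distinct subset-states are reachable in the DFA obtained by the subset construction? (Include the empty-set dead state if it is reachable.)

Start state of the DFA: {q0} (ε-closure of the NFA start).
{q0} --a--> ∅  [new]
{q0} --b--> {q2}  [new]
{q0} --c--> {q0, q1, q2, q3, q5}  [new]
∅ --a--> ∅  [seen]
∅ --b--> ∅  [seen]
∅ --c--> ∅  [seen]
{q2} --a--> {q0, q1, q3, q5}  [new]
{q2} --b--> ∅  [seen]
{q2} --c--> {q0, q1, q2, q3, q4, q5}  [new]
{q0, q1, q2, q3, q5} --a--> {q0, q1, q2, q3, q4, q5}  [seen]
{q0, q1, q2, q3, q5} --b--> {q0, q1, q2, q3, q4, q5}  [seen]
{q0, q1, q2, q3, q5} --c--> {q0, q1, q2, q3, q4, q5}  [seen]
{q0, q1, q3, q5} --a--> {q0, q1, q2, q3, q4, q5}  [seen]
{q0, q1, q3, q5} --b--> {q0, q1, q2, q3, q4, q5}  [seen]
{q0, q1, q3, q5} --c--> {q0, q1, q2, q3, q5}  [seen]
{q0, q1, q2, q3, q4, q5} --a--> {q0, q1, q2, q3, q4, q5}  [seen]
{q0, q1, q2, q3, q4, q5} --b--> {q0, q1, q2, q3, q4, q5}  [seen]
{q0, q1, q2, q3, q4, q5} --c--> {q0, q1, q2, q3, q4, q5}  [seen]
Reachable DFA states: {q0}, ∅, {q2}, {q0, q1, q2, q3, q5}, {q0, q1, q3, q5}, {q0, q1, q2, q3, q4, q5}.

6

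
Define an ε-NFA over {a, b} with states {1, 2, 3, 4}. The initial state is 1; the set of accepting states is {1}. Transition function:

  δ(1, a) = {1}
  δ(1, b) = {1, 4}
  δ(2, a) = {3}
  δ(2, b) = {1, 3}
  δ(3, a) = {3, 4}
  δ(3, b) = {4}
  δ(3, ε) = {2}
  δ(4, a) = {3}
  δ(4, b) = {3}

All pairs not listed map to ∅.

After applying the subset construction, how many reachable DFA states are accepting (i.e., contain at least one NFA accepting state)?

Start state of the DFA: {1} (ε-closure of the NFA start).
{1} --a--> {1}  [seen]
{1} --b--> {1, 4}  [new]
{1, 4} --a--> {1, 2, 3}  [new]
{1, 4} --b--> {1, 2, 3, 4}  [new]
{1, 2, 3} --a--> {1, 2, 3, 4}  [seen]
{1, 2, 3} --b--> {1, 2, 3, 4}  [seen]
{1, 2, 3, 4} --a--> {1, 2, 3, 4}  [seen]
{1, 2, 3, 4} --b--> {1, 2, 3, 4}  [seen]
Reachable DFA states: {1}, {1, 4}, {1, 2, 3}, {1, 2, 3, 4}.
Accepting DFA states (contain an NFA accepting state): {1}, {1, 4}, {1, 2, 3}, {1, 2, 3, 4}.

4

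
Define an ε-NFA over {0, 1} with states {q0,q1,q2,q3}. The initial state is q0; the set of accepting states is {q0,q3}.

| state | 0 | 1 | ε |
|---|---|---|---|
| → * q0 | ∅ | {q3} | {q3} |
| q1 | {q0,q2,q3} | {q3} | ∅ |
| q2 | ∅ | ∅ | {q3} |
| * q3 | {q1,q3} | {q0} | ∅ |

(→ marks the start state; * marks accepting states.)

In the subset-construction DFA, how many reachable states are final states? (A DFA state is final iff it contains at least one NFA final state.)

3

Start state of the DFA: {q0,q3} (ε-closure of the NFA start).
{q0,q3} --0--> {q1,q3}  [new]
{q0,q3} --1--> {q0,q3}  [seen]
{q1,q3} --0--> {q0,q1,q2,q3}  [new]
{q1,q3} --1--> {q0,q3}  [seen]
{q0,q1,q2,q3} --0--> {q0,q1,q2,q3}  [seen]
{q0,q1,q2,q3} --1--> {q0,q3}  [seen]
Reachable DFA states: {q0,q3}, {q1,q3}, {q0,q1,q2,q3}.
Accepting DFA states (contain an NFA accepting state): {q0,q3}, {q1,q3}, {q0,q1,q2,q3}.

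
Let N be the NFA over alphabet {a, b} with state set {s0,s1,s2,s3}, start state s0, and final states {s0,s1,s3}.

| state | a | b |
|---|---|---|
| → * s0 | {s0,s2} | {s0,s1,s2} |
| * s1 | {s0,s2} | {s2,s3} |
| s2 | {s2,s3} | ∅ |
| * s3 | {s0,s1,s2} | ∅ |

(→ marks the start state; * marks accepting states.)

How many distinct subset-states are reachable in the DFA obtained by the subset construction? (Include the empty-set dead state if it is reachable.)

5

Start state of the DFA: {s0}.
{s0} --a--> {s0,s2}  [new]
{s0} --b--> {s0,s1,s2}  [new]
{s0,s2} --a--> {s0,s2,s3}  [new]
{s0,s2} --b--> {s0,s1,s2}  [seen]
{s0,s1,s2} --a--> {s0,s2,s3}  [seen]
{s0,s1,s2} --b--> {s0,s1,s2,s3}  [new]
{s0,s2,s3} --a--> {s0,s1,s2,s3}  [seen]
{s0,s2,s3} --b--> {s0,s1,s2}  [seen]
{s0,s1,s2,s3} --a--> {s0,s1,s2,s3}  [seen]
{s0,s1,s2,s3} --b--> {s0,s1,s2,s3}  [seen]
Reachable DFA states: {s0}, {s0,s2}, {s0,s1,s2}, {s0,s2,s3}, {s0,s1,s2,s3}.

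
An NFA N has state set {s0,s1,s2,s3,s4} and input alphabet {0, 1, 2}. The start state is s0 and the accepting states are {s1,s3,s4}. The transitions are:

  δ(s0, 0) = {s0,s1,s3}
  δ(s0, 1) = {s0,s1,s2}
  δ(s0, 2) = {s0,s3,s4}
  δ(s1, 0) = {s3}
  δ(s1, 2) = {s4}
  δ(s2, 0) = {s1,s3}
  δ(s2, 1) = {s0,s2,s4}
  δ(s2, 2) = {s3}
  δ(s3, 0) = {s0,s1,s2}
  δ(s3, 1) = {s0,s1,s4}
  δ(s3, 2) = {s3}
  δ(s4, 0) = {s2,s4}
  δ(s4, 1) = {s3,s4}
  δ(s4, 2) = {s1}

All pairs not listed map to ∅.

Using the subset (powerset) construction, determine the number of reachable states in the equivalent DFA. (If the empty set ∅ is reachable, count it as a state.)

8

Start state of the DFA: {s0}.
{s0} --0--> {s0,s1,s3}  [new]
{s0} --1--> {s0,s1,s2}  [new]
{s0} --2--> {s0,s3,s4}  [new]
{s0,s1,s3} --0--> {s0,s1,s2,s3}  [new]
{s0,s1,s3} --1--> {s0,s1,s2,s4}  [new]
{s0,s1,s3} --2--> {s0,s3,s4}  [seen]
{s0,s1,s2} --0--> {s0,s1,s3}  [seen]
{s0,s1,s2} --1--> {s0,s1,s2,s4}  [seen]
{s0,s1,s2} --2--> {s0,s3,s4}  [seen]
{s0,s3,s4} --0--> {s0,s1,s2,s3,s4}  [new]
{s0,s3,s4} --1--> {s0,s1,s2,s3,s4}  [seen]
{s0,s3,s4} --2--> {s0,s1,s3,s4}  [new]
{s0,s1,s2,s3} --0--> {s0,s1,s2,s3}  [seen]
{s0,s1,s2,s3} --1--> {s0,s1,s2,s4}  [seen]
{s0,s1,s2,s3} --2--> {s0,s3,s4}  [seen]
{s0,s1,s2,s4} --0--> {s0,s1,s2,s3,s4}  [seen]
{s0,s1,s2,s4} --1--> {s0,s1,s2,s3,s4}  [seen]
{s0,s1,s2,s4} --2--> {s0,s1,s3,s4}  [seen]
{s0,s1,s2,s3,s4} --0--> {s0,s1,s2,s3,s4}  [seen]
{s0,s1,s2,s3,s4} --1--> {s0,s1,s2,s3,s4}  [seen]
{s0,s1,s2,s3,s4} --2--> {s0,s1,s3,s4}  [seen]
{s0,s1,s3,s4} --0--> {s0,s1,s2,s3,s4}  [seen]
{s0,s1,s3,s4} --1--> {s0,s1,s2,s3,s4}  [seen]
{s0,s1,s3,s4} --2--> {s0,s1,s3,s4}  [seen]
Reachable DFA states: {s0}, {s0,s1,s3}, {s0,s1,s2}, {s0,s3,s4}, {s0,s1,s2,s3}, {s0,s1,s2,s4}, {s0,s1,s2,s3,s4}, {s0,s1,s3,s4}.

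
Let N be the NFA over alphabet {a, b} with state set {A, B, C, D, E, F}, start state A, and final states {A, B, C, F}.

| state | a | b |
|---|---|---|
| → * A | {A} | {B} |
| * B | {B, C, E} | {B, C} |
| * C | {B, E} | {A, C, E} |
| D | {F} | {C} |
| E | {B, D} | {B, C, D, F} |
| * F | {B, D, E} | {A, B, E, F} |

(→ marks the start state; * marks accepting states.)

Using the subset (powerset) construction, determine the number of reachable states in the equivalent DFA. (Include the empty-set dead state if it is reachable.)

9

Start state of the DFA: {A}.
{A} --a--> {A}  [seen]
{A} --b--> {B}  [new]
{B} --a--> {B, C, E}  [new]
{B} --b--> {B, C}  [new]
{B, C, E} --a--> {B, C, D, E}  [new]
{B, C, E} --b--> {A, B, C, D, E, F}  [new]
{B, C} --a--> {B, C, E}  [seen]
{B, C} --b--> {A, B, C, E}  [new]
{B, C, D, E} --a--> {B, C, D, E, F}  [new]
{B, C, D, E} --b--> {A, B, C, D, E, F}  [seen]
{A, B, C, D, E, F} --a--> {A, B, C, D, E, F}  [seen]
{A, B, C, D, E, F} --b--> {A, B, C, D, E, F}  [seen]
{A, B, C, E} --a--> {A, B, C, D, E}  [new]
{A, B, C, E} --b--> {A, B, C, D, E, F}  [seen]
{B, C, D, E, F} --a--> {B, C, D, E, F}  [seen]
{B, C, D, E, F} --b--> {A, B, C, D, E, F}  [seen]
{A, B, C, D, E} --a--> {A, B, C, D, E, F}  [seen]
{A, B, C, D, E} --b--> {A, B, C, D, E, F}  [seen]
Reachable DFA states: {A}, {B}, {B, C, E}, {B, C}, {B, C, D, E}, {A, B, C, D, E, F}, {A, B, C, E}, {B, C, D, E, F}, {A, B, C, D, E}.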